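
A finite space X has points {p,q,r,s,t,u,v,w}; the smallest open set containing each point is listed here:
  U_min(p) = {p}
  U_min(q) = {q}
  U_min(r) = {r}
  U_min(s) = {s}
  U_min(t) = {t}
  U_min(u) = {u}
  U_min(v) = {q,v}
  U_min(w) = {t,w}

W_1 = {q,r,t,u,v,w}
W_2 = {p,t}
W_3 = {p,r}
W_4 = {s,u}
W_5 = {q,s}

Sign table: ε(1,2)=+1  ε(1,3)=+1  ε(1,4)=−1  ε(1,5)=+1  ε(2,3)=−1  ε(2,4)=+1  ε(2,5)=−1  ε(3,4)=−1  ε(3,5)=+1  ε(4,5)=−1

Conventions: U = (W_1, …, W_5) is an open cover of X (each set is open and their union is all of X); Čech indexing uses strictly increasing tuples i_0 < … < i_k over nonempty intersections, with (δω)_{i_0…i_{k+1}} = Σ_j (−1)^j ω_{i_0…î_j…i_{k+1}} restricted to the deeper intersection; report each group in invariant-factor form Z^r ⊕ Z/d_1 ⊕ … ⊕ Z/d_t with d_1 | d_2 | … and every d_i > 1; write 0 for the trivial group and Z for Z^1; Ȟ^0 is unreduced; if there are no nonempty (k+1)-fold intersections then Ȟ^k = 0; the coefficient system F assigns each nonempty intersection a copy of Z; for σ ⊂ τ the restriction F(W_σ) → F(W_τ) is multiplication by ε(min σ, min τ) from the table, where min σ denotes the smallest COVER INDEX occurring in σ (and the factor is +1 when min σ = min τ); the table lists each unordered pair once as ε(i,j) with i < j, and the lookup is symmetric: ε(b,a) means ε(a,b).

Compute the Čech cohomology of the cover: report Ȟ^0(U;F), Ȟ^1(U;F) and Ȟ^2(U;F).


nonempty intersections:
  W12={t} W13={r} W14={u} W15={q} W23={p} W45={s}
C dims 5,6; δ0: rk 5, SNF 1^4·2
Ȟ^0: (5−5)−0=0 ⇒ 0
Ȟ^1: (6−0)−5=1 plus torsion [2] ⇒ Z ⊕ Z/2
Ȟ^2: (0−0)−0=0 ⇒ 0

Ȟ^0 = 0,  Ȟ^1 = Z ⊕ Z/2,  Ȟ^2 = 0


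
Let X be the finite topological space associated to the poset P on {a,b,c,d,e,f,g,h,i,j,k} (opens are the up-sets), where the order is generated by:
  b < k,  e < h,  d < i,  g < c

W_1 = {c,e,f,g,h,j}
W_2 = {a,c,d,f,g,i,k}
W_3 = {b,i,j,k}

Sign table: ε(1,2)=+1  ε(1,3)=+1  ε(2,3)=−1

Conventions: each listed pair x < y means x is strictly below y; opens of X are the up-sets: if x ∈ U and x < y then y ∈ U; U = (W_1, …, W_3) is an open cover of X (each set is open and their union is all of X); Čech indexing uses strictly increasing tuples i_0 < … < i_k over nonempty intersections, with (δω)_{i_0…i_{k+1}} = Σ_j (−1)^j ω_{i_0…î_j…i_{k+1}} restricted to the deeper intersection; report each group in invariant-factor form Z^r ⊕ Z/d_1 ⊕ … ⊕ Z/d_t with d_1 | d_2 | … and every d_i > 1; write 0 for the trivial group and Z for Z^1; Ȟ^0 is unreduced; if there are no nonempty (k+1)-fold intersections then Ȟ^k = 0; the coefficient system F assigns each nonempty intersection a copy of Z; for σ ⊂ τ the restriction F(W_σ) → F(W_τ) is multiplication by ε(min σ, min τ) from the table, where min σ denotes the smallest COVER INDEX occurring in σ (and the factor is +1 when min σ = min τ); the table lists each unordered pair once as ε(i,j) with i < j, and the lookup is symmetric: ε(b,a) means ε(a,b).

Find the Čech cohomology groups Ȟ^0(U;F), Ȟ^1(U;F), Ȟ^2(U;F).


intersection data:
  W12={c,f,g} W13={j} W23={i,k}
C dims 3,3; δ0: rk 3, SNF 1^2·2
Ȟ^0 = (3 − 3) − 0 = 0, so Ȟ^0 ≅ 0
Ȟ^1 = (3 − 0) − 3 = 0 plus torsion [2], so Ȟ^1 ≅ Z/2
Ȟ^2 = (0 − 0) − 0 = 0, so Ȟ^2 ≅ 0

Ȟ^0(U;F) ≅ 0, Ȟ^1(U;F) ≅ Z/2, Ȟ^2(U;F) ≅ 0


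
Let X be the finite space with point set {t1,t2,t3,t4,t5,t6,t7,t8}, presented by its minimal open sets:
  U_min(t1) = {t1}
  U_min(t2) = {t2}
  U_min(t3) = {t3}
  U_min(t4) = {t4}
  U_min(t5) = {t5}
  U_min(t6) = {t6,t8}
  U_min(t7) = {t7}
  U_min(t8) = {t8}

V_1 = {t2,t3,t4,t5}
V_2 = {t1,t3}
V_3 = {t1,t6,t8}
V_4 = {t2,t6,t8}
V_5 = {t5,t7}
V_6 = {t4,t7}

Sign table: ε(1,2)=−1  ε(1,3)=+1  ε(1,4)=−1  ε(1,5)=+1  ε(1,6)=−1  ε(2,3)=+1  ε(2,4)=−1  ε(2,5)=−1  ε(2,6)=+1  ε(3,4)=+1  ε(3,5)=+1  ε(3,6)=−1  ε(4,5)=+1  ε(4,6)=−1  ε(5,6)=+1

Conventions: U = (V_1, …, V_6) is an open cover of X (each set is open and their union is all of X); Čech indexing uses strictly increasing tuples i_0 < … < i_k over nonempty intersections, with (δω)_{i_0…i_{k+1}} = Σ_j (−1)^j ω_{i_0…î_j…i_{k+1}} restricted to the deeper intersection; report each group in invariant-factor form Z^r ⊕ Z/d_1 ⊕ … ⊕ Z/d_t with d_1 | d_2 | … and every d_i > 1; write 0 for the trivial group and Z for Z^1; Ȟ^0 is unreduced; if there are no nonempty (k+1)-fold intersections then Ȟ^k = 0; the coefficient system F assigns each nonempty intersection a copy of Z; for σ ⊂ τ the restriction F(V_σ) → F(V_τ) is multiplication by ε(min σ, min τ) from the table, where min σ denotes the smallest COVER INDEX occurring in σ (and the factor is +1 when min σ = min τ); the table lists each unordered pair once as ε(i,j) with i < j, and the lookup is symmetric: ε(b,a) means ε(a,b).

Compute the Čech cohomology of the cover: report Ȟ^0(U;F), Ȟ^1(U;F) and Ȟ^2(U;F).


nerve simplices:
  V12={t3} V14={t2} V15={t5} V16={t4} V23={t1} V34={t6,t8} V56={t7}
C dims 6,7; δ0: rk 6, SNF 1^5·2
degree 0: 6−6−0 = 0 → Ȟ^0 ≅ 0
degree 1: 7−0−6 = 1 plus torsion [2] → Ȟ^1 ≅ Z ⊕ Z/2
degree 2: 0−0−0 = 0 → Ȟ^2 ≅ 0

Ȟ^0(U;F) ≅ 0, Ȟ^1(U;F) ≅ Z ⊕ Z/2 and Ȟ^2(U;F) ≅ 0


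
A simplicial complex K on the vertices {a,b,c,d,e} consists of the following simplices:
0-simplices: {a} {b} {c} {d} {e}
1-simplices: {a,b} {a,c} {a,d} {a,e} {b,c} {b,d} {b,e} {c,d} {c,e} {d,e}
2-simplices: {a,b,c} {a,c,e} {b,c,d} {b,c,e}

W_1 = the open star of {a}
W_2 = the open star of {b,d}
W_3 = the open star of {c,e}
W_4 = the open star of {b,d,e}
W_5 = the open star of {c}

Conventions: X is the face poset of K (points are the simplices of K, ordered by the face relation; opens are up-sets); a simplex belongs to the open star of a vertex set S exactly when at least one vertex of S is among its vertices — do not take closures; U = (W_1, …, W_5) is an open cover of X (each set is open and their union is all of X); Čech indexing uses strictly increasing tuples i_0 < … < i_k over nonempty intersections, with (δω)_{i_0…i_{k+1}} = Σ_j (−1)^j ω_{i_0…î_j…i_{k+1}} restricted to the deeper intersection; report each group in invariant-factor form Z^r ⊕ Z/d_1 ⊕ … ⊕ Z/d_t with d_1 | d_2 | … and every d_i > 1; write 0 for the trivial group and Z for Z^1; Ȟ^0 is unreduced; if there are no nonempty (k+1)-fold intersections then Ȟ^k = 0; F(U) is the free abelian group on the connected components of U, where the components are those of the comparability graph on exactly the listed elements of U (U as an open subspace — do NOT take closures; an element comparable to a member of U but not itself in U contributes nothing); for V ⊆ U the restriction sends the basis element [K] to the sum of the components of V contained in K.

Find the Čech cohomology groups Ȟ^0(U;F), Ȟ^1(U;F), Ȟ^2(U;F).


nerve simplices:
  W1={{a},{a,b},{a,c},{a,d},{a,e},{a,b,c},{a,c,e}} W2={{b},{d},{a,b},{a,d},{b,c},{b,d},{b,e},{c,d},{d,e},{a,b,c},{b,c,d},{b,c,e}} W3={{c},{e},{a,c},{a,e},{b,c},{b,e},{c,d},{c,e},{d,e},{a,b,c},{a,c,e},{b,c,d},{b,c,e}} W4={{b},{d},{e},{a,b},{a,d},{a,e},{b,c},{b,d},{b,e},{c,d},{c,e},{d,e},{a,b,c},{a,c,e},{b,c,d},{b,c,e}} W5={{c},{a,c},{b,c},{c,d},{c,e},{a,b,c},{a,c,e},{b,c,d},{b,c,e}}
  W12={{a,b},{a,d},{a,b,c}} W13={{a,c},{a,e},{a,b,c},{a,c,e}} W14={{a,b},{a,d},{a,e},{a,b,c},{a,c,e}} W15={{a,c},{a,b,c},{a,c,e}} W23={{b,c},{b,e},{c,d},{d,e},{a,b,c},{b,c,d},{b,c,e}} W24={{b},{d},{a,b},{a,d},{b,c},{b,d},{b,e},{c,d},{d,e},{a,b,c},{b,c,d},{b,c,e}} W25={{b,c},{c,d},{a,b,c},{b,c,d},{b,c,e}} W34={{e},{a,e},{b,c},{b,e},{c,d},{c,e},{d,e},{a,b,c},{a,c,e},{b,c,d},{b,c,e}} W35={{c},{a,c},{b,c},{c,d},{c,e},{a,b,c},{a,c,e},{b,c,d},{b,c,e}} W45={{b,c},{c,d},{c,e},{a,b,c},{a,c,e},{b,c,d},{b,c,e}}
  W123={{a,b,c}} W124={{a,b},{a,d},{a,b,c}} W125={{a,b,c}} W134={{a,e},{a,b,c},{a,c,e}} W135={{a,c},{a,b,c},{a,c,e}} W145={{a,b,c},{a,c,e}} W234={{b,c},{b,e},{c,d},{d,e},{a,b,c},{b,c,d},{b,c,e}} W235={{b,c},{c,d},{a,b,c},{b,c,d},{b,c,e}} W245={{b,c},{c,d},{a,b,c},{b,c,d},{b,c,e}} W345={{b,c},{c,d},{c,e},{a,b,c},{a,c,e},{b,c,d},{b,c,e}}
  W1234={{a,b,c}} W1235={{a,b,c}} W1245={{a,b,c}} W1345={{a,b,c},{a,c,e}} W2345={{b,c},{c,d},{a,b,c},{b,c,d},{b,c,e}}
  W12345={{a,b,c}}
components per intersection:
  W1: {{a},{a,b},{a,c},{a,d},{a,e},{a,b,c},{a,c,e}}
  W2: {{b},{d},{a,b},{a,d},{b,c},{b,d},{b,e},{c,d},{d,e},{a,b,c},{b,c,d},{b,c,e}}
  W3: {{c},{e},{a,c},{a,e},{b,c},{b,e},{c,d},{c,e},{d,e},{a,b,c},{a,c,e},{b,c,d},{b,c,e}}
  W4: {{b},{d},{e},{a,b},{a,d},{a,e},{b,c},{b,d},{b,e},{c,d},{c,e},{d,e},{a,b,c},{a,c,e},{b,c,d},{b,c,e}}
  W5: {{c},{a,c},{b,c},{c,d},{c,e},{a,b,c},{a,c,e},{b,c,d},{b,c,e}}
  W12: {{a,b},{a,b,c}} {{a,d}}
  W13: {{a,c},{a,e},{a,b,c},{a,c,e}}
  W14: {{a,b},{a,b,c}} {{a,d}} {{a,e},{a,c,e}}
  W15: {{a,c},{a,b,c},{a,c,e}}
  W23: {{b,c},{b,e},{c,d},{a,b,c},{b,c,d},{b,c,e}} {{d,e}}
  W24: {{b},{d},{a,b},{a,d},{b,c},{b,d},{b,e},{c,d},{d,e},{a,b,c},{b,c,d},{b,c,e}}
  W25: {{b,c},{c,d},{a,b,c},{b,c,d},{b,c,e}}
  W34: {{e},{a,e},{b,c},{b,e},{c,d},{c,e},{d,e},{a,b,c},{a,c,e},{b,c,d},{b,c,e}}
  W35: {{c},{a,c},{b,c},{c,d},{c,e},{a,b,c},{a,c,e},{b,c,d},{b,c,e}}
  W45: {{b,c},{c,d},{c,e},{a,b,c},{a,c,e},{b,c,d},{b,c,e}}
  W123: {{a,b,c}}
  W124: {{a,b},{a,b,c}} {{a,d}}
  W125: {{a,b,c}}
  W134: {{a,e},{a,c,e}} {{a,b,c}}
  W135: {{a,c},{a,b,c},{a,c,e}}
  W145: {{a,b,c}} {{a,c,e}}
  W234: {{b,c},{b,e},{c,d},{a,b,c},{b,c,d},{b,c,e}} {{d,e}}
  W235: {{b,c},{c,d},{a,b,c},{b,c,d},{b,c,e}}
  W245: {{b,c},{c,d},{a,b,c},{b,c,d},{b,c,e}}
  W345: {{b,c},{c,d},{c,e},{a,b,c},{a,c,e},{b,c,d},{b,c,e}}
  W1234: {{a,b,c}}
  W1235: {{a,b,c}}
  W1245: {{a,b,c}}
  W1345: {{a,b,c}} {{a,c,e}}
  W2345: {{b,c},{c,d},{a,b,c},{b,c,d},{b,c,e}}
  W12345: {{a,b,c}}
C dims 5,14,14,6; δ0: rk 4, SNF 1^4; δ1: rk 9, SNF 1^9; δ2: rk 5, SNF 1^5
degree 0: 5−4−0 = 1 → Ȟ^0 ≅ Z
degree 1: 14−9−4 = 1 → Ȟ^1 ≅ Z
degree 2: 14−5−9 = 0 → Ȟ^2 ≅ 0

Ȟ^0(U;F) ≅ Z, Ȟ^1(U;F) ≅ Z and Ȟ^2(U;F) ≅ 0


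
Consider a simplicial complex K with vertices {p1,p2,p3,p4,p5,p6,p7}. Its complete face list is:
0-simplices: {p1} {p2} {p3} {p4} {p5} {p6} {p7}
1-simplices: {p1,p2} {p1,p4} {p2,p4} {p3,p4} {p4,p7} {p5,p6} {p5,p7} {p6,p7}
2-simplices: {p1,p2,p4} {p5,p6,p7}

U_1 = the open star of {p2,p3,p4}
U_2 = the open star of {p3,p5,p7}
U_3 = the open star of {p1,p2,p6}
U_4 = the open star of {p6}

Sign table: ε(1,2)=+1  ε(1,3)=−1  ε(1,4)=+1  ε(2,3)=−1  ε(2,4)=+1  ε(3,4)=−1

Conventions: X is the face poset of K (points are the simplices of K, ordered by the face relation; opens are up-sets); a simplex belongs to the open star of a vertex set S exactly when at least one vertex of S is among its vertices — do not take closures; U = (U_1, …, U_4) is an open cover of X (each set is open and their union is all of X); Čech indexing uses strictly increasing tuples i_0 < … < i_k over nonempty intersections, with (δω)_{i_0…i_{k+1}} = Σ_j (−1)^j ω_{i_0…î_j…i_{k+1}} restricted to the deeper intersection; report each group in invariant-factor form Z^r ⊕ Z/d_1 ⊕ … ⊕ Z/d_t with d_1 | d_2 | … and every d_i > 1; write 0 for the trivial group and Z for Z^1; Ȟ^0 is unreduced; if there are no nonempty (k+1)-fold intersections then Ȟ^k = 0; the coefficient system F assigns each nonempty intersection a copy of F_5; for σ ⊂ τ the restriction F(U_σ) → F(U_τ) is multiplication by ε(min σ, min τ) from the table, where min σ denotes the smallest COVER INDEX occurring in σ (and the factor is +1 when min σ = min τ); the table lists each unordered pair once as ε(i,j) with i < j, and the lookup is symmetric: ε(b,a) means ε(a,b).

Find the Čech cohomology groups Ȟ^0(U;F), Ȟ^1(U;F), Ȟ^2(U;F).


nonempty intersections:
  U1={{p2},{p3},{p4},{p1,p2},{p1,p4},{p2,p4},{p3,p4},{p4,p7},{p1,p2,p4}} U2={{p3},{p5},{p7},{p3,p4},{p4,p7},{p5,p6},{p5,p7},{p6,p7},{p5,p6,p7}} U3={{p1},{p2},{p6},{p1,p2},{p1,p4},{p2,p4},{p5,p6},{p6,p7},{p1,p2,p4},{p5,p6,p7}} U4={{p6},{p5,p6},{p6,p7},{p5,p6,p7}}
  U12={{p3},{p3,p4},{p4,p7}} U13={{p2},{p1,p2},{p1,p4},{p2,p4},{p1,p2,p4}} U23={{p5,p6},{p6,p7},{p5,p6,p7}} U24={{p5,p6},{p6,p7},{p5,p6,p7}} U34={{p6},{p5,p6},{p6,p7},{p5,p6,p7}}
  U234={{p5,p6},{p6,p7},{p5,p6,p7}}
C dims 4,5,1; δ0: rk_F5 3; δ1: rk_F5 1
Ȟ^0: (4−3)−0=1 ⇒ Z/5
Ȟ^1: (5−1)−3=1 ⇒ Z/5
Ȟ^2: (1−0)−1=0 ⇒ 0

Ȟ^0 = Z/5, Ȟ^1 = Z/5 and Ȟ^2 = 0


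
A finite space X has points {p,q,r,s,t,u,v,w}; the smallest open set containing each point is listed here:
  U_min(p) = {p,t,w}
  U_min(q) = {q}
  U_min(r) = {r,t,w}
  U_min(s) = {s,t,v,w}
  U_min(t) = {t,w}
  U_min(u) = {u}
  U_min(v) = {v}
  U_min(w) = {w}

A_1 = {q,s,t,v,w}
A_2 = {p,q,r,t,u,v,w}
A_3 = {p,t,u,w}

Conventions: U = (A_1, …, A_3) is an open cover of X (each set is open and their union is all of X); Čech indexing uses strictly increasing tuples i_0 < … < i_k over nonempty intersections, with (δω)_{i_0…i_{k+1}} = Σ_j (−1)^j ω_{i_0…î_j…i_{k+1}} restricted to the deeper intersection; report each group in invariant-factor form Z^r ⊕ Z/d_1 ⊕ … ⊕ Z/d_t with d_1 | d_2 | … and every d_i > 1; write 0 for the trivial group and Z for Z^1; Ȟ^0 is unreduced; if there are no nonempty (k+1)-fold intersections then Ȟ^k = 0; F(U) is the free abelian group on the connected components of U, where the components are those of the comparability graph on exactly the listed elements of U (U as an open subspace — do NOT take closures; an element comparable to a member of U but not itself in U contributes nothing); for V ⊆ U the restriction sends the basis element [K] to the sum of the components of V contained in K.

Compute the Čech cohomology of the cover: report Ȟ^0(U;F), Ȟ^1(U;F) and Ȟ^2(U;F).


Ȟ^0 = Z^3,  Ȟ^1 = 0,  Ȟ^2 = 0

nerve of the cover:
  A12={q,t,v,w} A13={t,w} A23={p,t,u,w}
  A123={t,w}
components per intersection:
  A1: {q} {s,t,v,w}
  A2: {p,r,t,w} {q} {u} {v}
  A3: {p,t,w} {u}
  A12: {q} {t,w} {v}
  A13: {t,w}
  A23: {p,t,w} {u}
  A123: {t,w}
C dims 8,6,1; δ0: rk 5, SNF 1^5; δ1: rk 1, SNF 1^1
Ȟ^0 = (8 − 5) − 0 = 3, so Ȟ^0 ≅ Z^3
Ȟ^1 = (6 − 1) − 5 = 0, so Ȟ^1 ≅ 0
Ȟ^2 = (1 − 0) − 1 = 0, so Ȟ^2 ≅ 0


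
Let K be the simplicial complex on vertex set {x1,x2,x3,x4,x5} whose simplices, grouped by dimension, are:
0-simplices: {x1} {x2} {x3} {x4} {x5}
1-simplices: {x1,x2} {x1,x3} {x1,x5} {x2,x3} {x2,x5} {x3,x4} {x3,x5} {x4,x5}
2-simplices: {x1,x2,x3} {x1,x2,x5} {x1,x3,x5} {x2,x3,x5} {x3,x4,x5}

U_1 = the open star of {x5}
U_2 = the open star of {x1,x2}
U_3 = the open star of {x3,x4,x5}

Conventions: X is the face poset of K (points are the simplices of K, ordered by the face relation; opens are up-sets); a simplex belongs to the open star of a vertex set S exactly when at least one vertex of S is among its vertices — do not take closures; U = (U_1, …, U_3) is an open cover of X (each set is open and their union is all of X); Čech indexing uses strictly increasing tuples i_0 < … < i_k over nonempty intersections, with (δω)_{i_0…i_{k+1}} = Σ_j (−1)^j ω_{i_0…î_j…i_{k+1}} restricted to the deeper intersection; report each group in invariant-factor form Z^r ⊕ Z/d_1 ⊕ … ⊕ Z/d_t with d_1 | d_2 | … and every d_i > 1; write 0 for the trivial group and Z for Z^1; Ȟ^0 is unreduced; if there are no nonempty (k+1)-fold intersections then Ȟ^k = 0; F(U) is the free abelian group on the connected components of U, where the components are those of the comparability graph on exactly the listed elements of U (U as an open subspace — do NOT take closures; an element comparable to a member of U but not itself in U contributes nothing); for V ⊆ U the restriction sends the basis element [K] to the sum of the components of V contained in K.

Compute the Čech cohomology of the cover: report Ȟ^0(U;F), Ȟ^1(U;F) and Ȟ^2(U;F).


Ȟ^0 ≅ Z, Ȟ^1 ≅ 0 and Ȟ^2 ≅ 0

nerve of the cover:
  U1={{x5},{x1,x5},{x2,x5},{x3,x5},{x4,x5},{x1,x2,x5},{x1,x3,x5},{x2,x3,x5},{x3,x4,x5}} U2={{x1},{x2},{x1,x2},{x1,x3},{x1,x5},{x2,x3},{x2,x5},{x1,x2,x3},{x1,x2,x5},{x1,x3,x5},{x2,x3,x5}} U3={{x3},{x4},{x5},{x1,x3},{x1,x5},{x2,x3},{x2,x5},{x3,x4},{x3,x5},{x4,x5},{x1,x2,x3},{x1,x2,x5},{x1,x3,x5},{x2,x3,x5},{x3,x4,x5}}
  U12={{x1,x5},{x2,x5},{x1,x2,x5},{x1,x3,x5},{x2,x3,x5}} U13={{x5},{x1,x5},{x2,x5},{x3,x5},{x4,x5},{x1,x2,x5},{x1,x3,x5},{x2,x3,x5},{x3,x4,x5}} U23={{x1,x3},{x1,x5},{x2,x3},{x2,x5},{x1,x2,x3},{x1,x2,x5},{x1,x3,x5},{x2,x3,x5}}
  U123={{x1,x5},{x2,x5},{x1,x2,x5},{x1,x3,x5},{x2,x3,x5}}
components per intersection:
  U1: {{x5},{x1,x5},{x2,x5},{x3,x5},{x4,x5},{x1,x2,x5},{x1,x3,x5},{x2,x3,x5},{x3,x4,x5}}
  U2: {{x1},{x2},{x1,x2},{x1,x3},{x1,x5},{x2,x3},{x2,x5},{x1,x2,x3},{x1,x2,x5},{x1,x3,x5},{x2,x3,x5}}
  U3: {{x3},{x4},{x5},{x1,x3},{x1,x5},{x2,x3},{x2,x5},{x3,x4},{x3,x5},{x4,x5},{x1,x2,x3},{x1,x2,x5},{x1,x3,x5},{x2,x3,x5},{x3,x4,x5}}
  U12: {{x1,x5},{x2,x5},{x1,x2,x5},{x1,x3,x5},{x2,x3,x5}}
  U13: {{x5},{x1,x5},{x2,x5},{x3,x5},{x4,x5},{x1,x2,x5},{x1,x3,x5},{x2,x3,x5},{x3,x4,x5}}
  U23: {{x1,x3},{x1,x5},{x2,x3},{x2,x5},{x1,x2,x3},{x1,x2,x5},{x1,x3,x5},{x2,x3,x5}}
  U123: {{x1,x5},{x2,x5},{x1,x2,x5},{x1,x3,x5},{x2,x3,x5}}
C dims 3,3,1; δ0: rk 2, SNF 1^2; δ1: rk 1, SNF 1^1
Ȟ^0 = (3 − 2) − 0 = 1, so Ȟ^0 ≅ Z
Ȟ^1 = (3 − 1) − 2 = 0, so Ȟ^1 ≅ 0
Ȟ^2 = (1 − 0) − 1 = 0, so Ȟ^2 ≅ 0


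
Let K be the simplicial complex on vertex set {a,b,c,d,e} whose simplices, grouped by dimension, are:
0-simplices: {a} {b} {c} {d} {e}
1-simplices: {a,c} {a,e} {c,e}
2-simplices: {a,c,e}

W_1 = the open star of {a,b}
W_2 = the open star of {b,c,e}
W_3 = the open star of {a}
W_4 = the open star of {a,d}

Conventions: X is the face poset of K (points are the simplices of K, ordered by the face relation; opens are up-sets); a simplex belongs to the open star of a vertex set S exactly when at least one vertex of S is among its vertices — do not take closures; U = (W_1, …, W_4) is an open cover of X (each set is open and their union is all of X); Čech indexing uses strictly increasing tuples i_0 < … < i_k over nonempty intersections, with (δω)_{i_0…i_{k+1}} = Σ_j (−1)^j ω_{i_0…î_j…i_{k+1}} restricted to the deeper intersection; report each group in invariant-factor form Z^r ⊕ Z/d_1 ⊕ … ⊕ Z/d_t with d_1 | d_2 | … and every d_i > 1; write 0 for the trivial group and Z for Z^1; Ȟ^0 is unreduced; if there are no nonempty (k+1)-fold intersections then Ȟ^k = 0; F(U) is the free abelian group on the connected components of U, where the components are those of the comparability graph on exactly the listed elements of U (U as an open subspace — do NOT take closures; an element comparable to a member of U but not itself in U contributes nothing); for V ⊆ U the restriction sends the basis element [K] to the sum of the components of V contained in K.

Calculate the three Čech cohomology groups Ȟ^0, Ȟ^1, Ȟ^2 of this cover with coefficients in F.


intersection data:
  W1={{a},{b},{a,c},{a,e},{a,c,e}} W2={{b},{c},{e},{a,c},{a,e},{c,e},{a,c,e}} W3={{a},{a,c},{a,e},{a,c,e}} W4={{a},{d},{a,c},{a,e},{a,c,e}}
  W12={{b},{a,c},{a,e},{a,c,e}} W13={{a},{a,c},{a,e},{a,c,e}} W14={{a},{a,c},{a,e},{a,c,e}} W23={{a,c},{a,e},{a,c,e}} W24={{a,c},{a,e},{a,c,e}} W34={{a},{a,c},{a,e},{a,c,e}}
  W123={{a,c},{a,e},{a,c,e}} W124={{a,c},{a,e},{a,c,e}} W134={{a},{a,c},{a,e},{a,c,e}} W234={{a,c},{a,e},{a,c,e}}
  W1234={{a,c},{a,e},{a,c,e}}
components per intersection:
  W1: {{a},{a,c},{a,e},{a,c,e}} {{b}}
  W2: {{b}} {{c},{e},{a,c},{a,e},{c,e},{a,c,e}}
  W3: {{a},{a,c},{a,e},{a,c,e}}
  W4: {{a},{a,c},{a,e},{a,c,e}} {{d}}
  W12: {{b}} {{a,c},{a,e},{a,c,e}}
  W13: {{a},{a,c},{a,e},{a,c,e}}
  W14: {{a},{a,c},{a,e},{a,c,e}}
  W23: {{a,c},{a,e},{a,c,e}}
  W24: {{a,c},{a,e},{a,c,e}}
  W34: {{a},{a,c},{a,e},{a,c,e}}
  W123: {{a,c},{a,e},{a,c,e}}
  W124: {{a,c},{a,e},{a,c,e}}
  W134: {{a},{a,c},{a,e},{a,c,e}}
  W234: {{a,c},{a,e},{a,c,e}}
  W1234: {{a,c},{a,e},{a,c,e}}
C dims 7,7,4,1; δ0: rk 4, SNF 1^4; δ1: rk 3, SNF 1^3; δ2: rk 1, SNF 1^1
Ȟ^0 = (7 − 4) − 0 = 3, so Ȟ^0 ≅ Z^3
Ȟ^1 = (7 − 3) − 4 = 0, so Ȟ^1 ≅ 0
Ȟ^2 = (4 − 1) − 3 = 0, so Ȟ^2 ≅ 0

Ȟ^0 ≅ Z^3; Ȟ^1 ≅ 0; Ȟ^2 ≅ 0


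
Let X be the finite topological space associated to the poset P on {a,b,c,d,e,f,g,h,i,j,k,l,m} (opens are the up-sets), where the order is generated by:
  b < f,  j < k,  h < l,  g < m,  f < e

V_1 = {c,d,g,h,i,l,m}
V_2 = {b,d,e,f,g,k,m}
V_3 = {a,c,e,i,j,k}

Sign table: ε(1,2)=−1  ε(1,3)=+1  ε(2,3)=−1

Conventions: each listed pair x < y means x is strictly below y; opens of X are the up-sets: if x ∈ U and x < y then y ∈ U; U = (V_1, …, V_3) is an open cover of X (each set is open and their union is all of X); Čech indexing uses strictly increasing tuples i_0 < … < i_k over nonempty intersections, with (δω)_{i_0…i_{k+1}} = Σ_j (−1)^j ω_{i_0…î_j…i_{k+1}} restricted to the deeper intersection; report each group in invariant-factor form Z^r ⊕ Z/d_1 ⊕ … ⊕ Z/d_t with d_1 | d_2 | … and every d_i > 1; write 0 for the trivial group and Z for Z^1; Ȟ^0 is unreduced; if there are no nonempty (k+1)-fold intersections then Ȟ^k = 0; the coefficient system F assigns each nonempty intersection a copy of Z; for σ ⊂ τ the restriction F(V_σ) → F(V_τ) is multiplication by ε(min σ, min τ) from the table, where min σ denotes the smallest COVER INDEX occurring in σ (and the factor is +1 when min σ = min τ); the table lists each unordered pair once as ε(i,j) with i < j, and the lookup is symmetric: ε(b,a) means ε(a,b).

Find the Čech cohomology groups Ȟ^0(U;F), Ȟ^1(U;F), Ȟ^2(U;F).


Ȟ^0 = Z, Ȟ^1 = Z and Ȟ^2 = 0

nonempty intersections:
  V12={d,g,m} V13={c,i} V23={e,k}
C dims 3,3; δ0: rk 2, SNF 1^2
Ȟ^0: (3−2)−0=1 ⇒ Z
Ȟ^1: (3−0)−2=1 ⇒ Z
Ȟ^2: (0−0)−0=0 ⇒ 0


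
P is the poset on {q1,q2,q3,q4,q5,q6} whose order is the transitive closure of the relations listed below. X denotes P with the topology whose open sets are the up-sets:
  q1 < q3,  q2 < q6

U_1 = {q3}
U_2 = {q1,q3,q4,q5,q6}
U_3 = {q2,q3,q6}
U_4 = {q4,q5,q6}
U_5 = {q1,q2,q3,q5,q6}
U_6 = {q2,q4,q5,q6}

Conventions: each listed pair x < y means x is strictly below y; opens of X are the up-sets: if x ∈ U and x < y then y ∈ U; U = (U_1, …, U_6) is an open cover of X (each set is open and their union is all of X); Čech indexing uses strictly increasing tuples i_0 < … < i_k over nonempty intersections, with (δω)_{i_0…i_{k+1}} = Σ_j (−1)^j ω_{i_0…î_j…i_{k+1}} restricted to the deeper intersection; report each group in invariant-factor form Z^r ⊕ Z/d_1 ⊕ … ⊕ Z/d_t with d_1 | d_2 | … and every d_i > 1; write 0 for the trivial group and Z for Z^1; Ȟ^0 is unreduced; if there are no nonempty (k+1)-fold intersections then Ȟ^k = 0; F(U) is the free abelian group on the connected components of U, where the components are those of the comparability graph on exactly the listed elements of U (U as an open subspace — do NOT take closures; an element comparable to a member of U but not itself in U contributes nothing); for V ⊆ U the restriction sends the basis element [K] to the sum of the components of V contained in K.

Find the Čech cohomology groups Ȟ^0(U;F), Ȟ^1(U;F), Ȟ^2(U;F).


nonempty overlaps:
  U12={q3} U13={q3} U15={q3} U23={q3,q6} U24={q4,q5,q6} U25={q1,q3,q5,q6} U26={q4,q5,q6} U34={q6} U35={q2,q3,q6} U36={q2,q6} U45={q5,q6} U46={q4,q5,q6} U56={q2,q5,q6}
  U123={q3} U125={q3} U135={q3} U234={q6} U235={q3,q6} U236={q6} U245={q5,q6} U246={q4,q5,q6} U256={q5,q6} U345={q6} U346={q6} U356={q2,q6} U456={q5,q6}
  U1235={q3} U2345={q6} U2346={q6} U2356={q6} U2456={q5,q6} U3456={q6}
  U23456={q6}
components per intersection:
  U1: {q3}
  U2: {q1,q3} {q4} {q5} {q6}
  U3: {q2,q6} {q3}
  U4: {q4} {q5} {q6}
  U5: {q1,q3} {q2,q6} {q5}
  U6: {q2,q6} {q4} {q5}
  U12: {q3}
  U13: {q3}
  U15: {q3}
  U23: {q3} {q6}
  U24: {q4} {q5} {q6}
  U25: {q1,q3} {q5} {q6}
  U26: {q4} {q5} {q6}
  U34: {q6}
  U35: {q2,q6} {q3}
  U36: {q2,q6}
  U45: {q5} {q6}
  U46: {q4} {q5} {q6}
  U56: {q2,q6} {q5}
  U123: {q3}
  U125: {q3}
  U135: {q3}
  U234: {q6}
  U235: {q3} {q6}
  U236: {q6}
  U245: {q5} {q6}
  U246: {q4} {q5} {q6}
  U256: {q5} {q6}
  U345: {q6}
  U346: {q6}
  U356: {q2,q6}
  U456: {q5} {q6}
  U1235: {q3}
  U2345: {q6}
  U2346: {q6}
  U2356: {q6}
  U2456: {q5} {q6}
  U3456: {q6}
  U23456: {q6}
C dims 16,25,19,7; δ0: rk 12, SNF 1^12; δ1: rk 13, SNF 1^13; δ2: rk 6, SNF 1^6
degree 0: 16−12−0 = 4 → Ȟ^0 ≅ Z^4
degree 1: 25−13−12 = 0 → Ȟ^1 ≅ 0
degree 2: 19−6−13 = 0 → Ȟ^2 ≅ 0

Ȟ^0 ≅ Z^4,  Ȟ^1 ≅ 0,  Ȟ^2 ≅ 0


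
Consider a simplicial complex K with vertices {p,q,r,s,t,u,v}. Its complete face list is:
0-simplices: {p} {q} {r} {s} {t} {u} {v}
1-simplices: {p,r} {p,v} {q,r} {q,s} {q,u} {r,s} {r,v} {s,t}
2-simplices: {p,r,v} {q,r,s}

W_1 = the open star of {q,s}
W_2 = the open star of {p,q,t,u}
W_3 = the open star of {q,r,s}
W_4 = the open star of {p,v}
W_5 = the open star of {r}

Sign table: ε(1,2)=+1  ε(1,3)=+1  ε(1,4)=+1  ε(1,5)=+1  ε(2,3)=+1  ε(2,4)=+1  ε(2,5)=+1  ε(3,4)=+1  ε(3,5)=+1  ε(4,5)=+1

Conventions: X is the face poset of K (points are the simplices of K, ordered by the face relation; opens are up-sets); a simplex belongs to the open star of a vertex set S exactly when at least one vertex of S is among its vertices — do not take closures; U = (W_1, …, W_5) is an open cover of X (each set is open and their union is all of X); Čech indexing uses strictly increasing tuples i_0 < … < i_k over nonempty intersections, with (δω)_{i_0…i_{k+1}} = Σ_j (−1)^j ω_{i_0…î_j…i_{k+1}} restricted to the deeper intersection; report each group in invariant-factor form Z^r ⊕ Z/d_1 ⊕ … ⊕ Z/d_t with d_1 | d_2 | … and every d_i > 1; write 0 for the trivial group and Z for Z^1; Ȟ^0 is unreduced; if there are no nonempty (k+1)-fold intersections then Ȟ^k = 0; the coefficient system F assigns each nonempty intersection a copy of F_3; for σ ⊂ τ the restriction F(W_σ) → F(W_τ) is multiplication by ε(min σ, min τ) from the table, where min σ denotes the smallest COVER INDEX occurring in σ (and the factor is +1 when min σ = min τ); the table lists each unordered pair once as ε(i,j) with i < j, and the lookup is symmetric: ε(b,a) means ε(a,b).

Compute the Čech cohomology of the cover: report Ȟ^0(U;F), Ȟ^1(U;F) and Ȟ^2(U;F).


nonempty overlaps:
  W1={{q},{s},{q,r},{q,s},{q,u},{r,s},{s,t},{q,r,s}} W2={{p},{q},{t},{u},{p,r},{p,v},{q,r},{q,s},{q,u},{s,t},{p,r,v},{q,r,s}} W3={{q},{r},{s},{p,r},{q,r},{q,s},{q,u},{r,s},{r,v},{s,t},{p,r,v},{q,r,s}} W4={{p},{v},{p,r},{p,v},{r,v},{p,r,v}} W5={{r},{p,r},{q,r},{r,s},{r,v},{p,r,v},{q,r,s}}
  W12={{q},{q,r},{q,s},{q,u},{s,t},{q,r,s}} W13={{q},{s},{q,r},{q,s},{q,u},{r,s},{s,t},{q,r,s}} W15={{q,r},{r,s},{q,r,s}} W23={{q},{p,r},{q,r},{q,s},{q,u},{s,t},{p,r,v},{q,r,s}} W24={{p},{p,r},{p,v},{p,r,v}} W25={{p,r},{q,r},{p,r,v},{q,r,s}} W34={{p,r},{r,v},{p,r,v}} W35={{r},{p,r},{q,r},{r,s},{r,v},{p,r,v},{q,r,s}} W45={{p,r},{r,v},{p,r,v}}
  W123={{q},{q,r},{q,s},{q,u},{s,t},{q,r,s}} W125={{q,r},{q,r,s}} W135={{q,r},{r,s},{q,r,s}} W234={{p,r},{p,r,v}} W235={{p,r},{q,r},{p,r,v},{q,r,s}} W245={{p,r},{p,r,v}} W345={{p,r},{r,v},{p,r,v}}
  W1235={{q,r},{q,r,s}} W2345={{p,r},{p,r,v}}
C dims 5,9,7,2; δ0: rk_F3 4; δ1: rk_F3 5; δ2: rk_F3 2
degree 0: 5−4−0 = 1 → Ȟ^0 ≅ Z/3
degree 1: 9−5−4 = 0 → Ȟ^1 ≅ 0
degree 2: 7−2−5 = 0 → Ȟ^2 ≅ 0

Ȟ^0(U;F) ≅ Z/3,  Ȟ^1(U;F) ≅ 0,  Ȟ^2(U;F) ≅ 0


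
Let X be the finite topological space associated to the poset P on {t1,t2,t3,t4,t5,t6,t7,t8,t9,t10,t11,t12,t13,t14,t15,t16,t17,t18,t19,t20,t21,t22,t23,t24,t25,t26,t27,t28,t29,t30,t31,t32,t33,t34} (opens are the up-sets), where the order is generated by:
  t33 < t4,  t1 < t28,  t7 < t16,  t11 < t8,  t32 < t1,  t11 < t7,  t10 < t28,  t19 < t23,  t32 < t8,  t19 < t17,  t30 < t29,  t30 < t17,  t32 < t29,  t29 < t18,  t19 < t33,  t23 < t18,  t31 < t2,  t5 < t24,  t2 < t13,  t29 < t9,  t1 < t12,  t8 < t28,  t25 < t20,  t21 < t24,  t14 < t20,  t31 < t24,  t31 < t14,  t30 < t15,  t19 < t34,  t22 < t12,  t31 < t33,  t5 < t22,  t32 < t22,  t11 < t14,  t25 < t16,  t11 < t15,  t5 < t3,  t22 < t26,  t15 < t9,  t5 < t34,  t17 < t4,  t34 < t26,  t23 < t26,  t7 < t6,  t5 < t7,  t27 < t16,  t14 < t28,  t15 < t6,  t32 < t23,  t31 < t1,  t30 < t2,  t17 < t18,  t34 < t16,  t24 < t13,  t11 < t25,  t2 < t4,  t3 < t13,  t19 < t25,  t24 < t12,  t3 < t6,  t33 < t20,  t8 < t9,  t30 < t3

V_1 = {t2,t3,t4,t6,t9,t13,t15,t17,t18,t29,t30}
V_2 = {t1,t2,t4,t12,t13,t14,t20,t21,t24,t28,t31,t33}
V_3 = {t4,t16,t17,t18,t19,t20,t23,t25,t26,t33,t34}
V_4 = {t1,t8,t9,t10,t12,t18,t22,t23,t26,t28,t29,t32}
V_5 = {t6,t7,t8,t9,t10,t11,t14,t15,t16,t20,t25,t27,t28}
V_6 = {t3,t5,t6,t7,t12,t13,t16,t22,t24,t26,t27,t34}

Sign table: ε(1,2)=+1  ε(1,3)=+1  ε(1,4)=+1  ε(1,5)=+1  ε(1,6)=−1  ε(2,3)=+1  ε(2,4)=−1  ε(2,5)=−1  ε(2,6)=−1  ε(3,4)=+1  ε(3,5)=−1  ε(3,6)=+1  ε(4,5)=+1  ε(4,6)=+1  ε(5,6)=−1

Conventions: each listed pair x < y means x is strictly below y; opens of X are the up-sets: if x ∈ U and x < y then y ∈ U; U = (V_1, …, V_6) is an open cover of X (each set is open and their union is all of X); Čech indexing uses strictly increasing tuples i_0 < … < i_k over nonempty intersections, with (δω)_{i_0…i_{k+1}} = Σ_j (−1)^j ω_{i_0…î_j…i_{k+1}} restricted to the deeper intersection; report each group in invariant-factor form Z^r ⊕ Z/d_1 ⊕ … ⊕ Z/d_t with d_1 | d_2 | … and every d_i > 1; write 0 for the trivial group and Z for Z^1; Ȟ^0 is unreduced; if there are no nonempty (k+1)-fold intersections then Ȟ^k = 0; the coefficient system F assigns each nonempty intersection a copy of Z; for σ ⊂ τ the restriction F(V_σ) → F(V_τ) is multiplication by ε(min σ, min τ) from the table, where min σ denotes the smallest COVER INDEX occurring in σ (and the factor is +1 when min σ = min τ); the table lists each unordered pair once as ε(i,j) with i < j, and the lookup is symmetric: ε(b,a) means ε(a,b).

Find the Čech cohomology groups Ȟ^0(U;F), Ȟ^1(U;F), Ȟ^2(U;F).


nerve simplices:
  V12={t2,t4,t13} V13={t4,t17,t18} V14={t9,t18,t29} V15={t6,t9,t15} V16={t3,t6,t13} V23={t4,t20,t33} V24={t1,t12,t28} V25={t14,t20,t28} V26={t12,t13,t24} V34={t18,t23,t26} V35={t16,t20,t25} V36={t16,t26,t34} V45={t8,t9,t10,t28} V46={t12,t22,t26} V56={t6,t7,t16,t27}
  V123={t4} V126={t13} V134={t18} V145={t9} V156={t6} V235={t20} V245={t28} V246={t12} V346={t26} V356={t16}
C dims 6,15,10; δ0: rk 6, SNF 1^5·2; δ1: rk 9, SNF 1^9
degree 0: 6−6−0 = 0 → Ȟ^0 ≅ 0
degree 1: 15−9−6 = 0 plus torsion [2] → Ȟ^1 ≅ Z/2
degree 2: 10−0−9 = 1 → Ȟ^2 ≅ Z

Ȟ^0(U;F) ≅ 0,  Ȟ^1(U;F) ≅ Z/2,  Ȟ^2(U;F) ≅ Z


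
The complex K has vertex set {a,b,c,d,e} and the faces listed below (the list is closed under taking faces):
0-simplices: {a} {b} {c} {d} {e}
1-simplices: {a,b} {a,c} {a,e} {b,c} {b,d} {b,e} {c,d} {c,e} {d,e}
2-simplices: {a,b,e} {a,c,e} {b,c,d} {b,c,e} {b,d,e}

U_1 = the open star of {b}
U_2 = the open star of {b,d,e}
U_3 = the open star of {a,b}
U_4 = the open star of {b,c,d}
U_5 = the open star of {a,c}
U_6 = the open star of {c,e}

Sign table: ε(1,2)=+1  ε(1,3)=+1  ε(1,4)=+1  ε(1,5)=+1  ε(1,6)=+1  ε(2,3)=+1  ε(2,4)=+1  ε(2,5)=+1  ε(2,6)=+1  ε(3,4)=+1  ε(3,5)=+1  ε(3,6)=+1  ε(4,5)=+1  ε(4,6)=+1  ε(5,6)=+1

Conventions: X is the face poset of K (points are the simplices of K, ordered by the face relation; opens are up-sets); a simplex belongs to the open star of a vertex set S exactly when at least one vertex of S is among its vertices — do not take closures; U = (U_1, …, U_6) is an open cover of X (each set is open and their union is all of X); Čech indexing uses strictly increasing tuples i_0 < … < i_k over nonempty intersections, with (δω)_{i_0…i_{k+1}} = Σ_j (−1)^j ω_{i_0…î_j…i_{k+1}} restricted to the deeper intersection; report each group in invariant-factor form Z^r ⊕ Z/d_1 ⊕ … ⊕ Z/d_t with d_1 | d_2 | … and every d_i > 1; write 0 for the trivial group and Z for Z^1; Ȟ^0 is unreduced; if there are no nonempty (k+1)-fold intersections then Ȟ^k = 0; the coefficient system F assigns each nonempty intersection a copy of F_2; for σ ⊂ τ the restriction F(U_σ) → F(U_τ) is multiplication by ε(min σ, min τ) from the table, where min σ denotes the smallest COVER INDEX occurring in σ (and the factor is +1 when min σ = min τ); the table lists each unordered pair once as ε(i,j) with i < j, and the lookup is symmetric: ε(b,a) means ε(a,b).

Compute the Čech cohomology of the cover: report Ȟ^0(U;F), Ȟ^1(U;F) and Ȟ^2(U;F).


nerve simplices:
  U1={{b},{a,b},{b,c},{b,d},{b,e},{a,b,e},{b,c,d},{b,c,e},{b,d,e}} U2={{b},{d},{e},{a,b},{a,e},{b,c},{b,d},{b,e},{c,d},{c,e},{d,e},{a,b,e},{a,c,e},{b,c,d},{b,c,e},{b,d,e}} U3={{a},{b},{a,b},{a,c},{a,e},{b,c},{b,d},{b,e},{a,b,e},{a,c,e},{b,c,d},{b,c,e},{b,d,e}} U4={{b},{c},{d},{a,b},{a,c},{b,c},{b,d},{b,e},{c,d},{c,e},{d,e},{a,b,e},{a,c,e},{b,c,d},{b,c,e},{b,d,e}} U5={{a},{c},{a,b},{a,c},{a,e},{b,c},{c,d},{c,e},{a,b,e},{a,c,e},{b,c,d},{b,c,e}} U6={{c},{e},{a,c},{a,e},{b,c},{b,e},{c,d},{c,e},{d,e},{a,b,e},{a,c,e},{b,c,d},{b,c,e},{b,d,e}}
  U12={{b},{a,b},{b,c},{b,d},{b,e},{a,b,e},{b,c,d},{b,c,e},{b,d,e}} U13={{b},{a,b},{b,c},{b,d},{b,e},{a,b,e},{b,c,d},{b,c,e},{b,d,e}} U14={{b},{a,b},{b,c},{b,d},{b,e},{a,b,e},{b,c,d},{b,c,e},{b,d,e}} U15={{a,b},{b,c},{a,b,e},{b,c,d},{b,c,e}} U16={{b,c},{b,e},{a,b,e},{b,c,d},{b,c,e},{b,d,e}} U23={{b},{a,b},{a,e},{b,c},{b,d},{b,e},{a,b,e},{a,c,e},{b,c,d},{b,c,e},{b,d,e}} U24={{b},{d},{a,b},{b,c},{b,d},{b,e},{c,d},{c,e},{d,e},{a,b,e},{a,c,e},{b,c,d},{b,c,e},{b,d,e}} U25={{a,b},{a,e},{b,c},{c,d},{c,e},{a,b,e},{a,c,e},{b,c,d},{b,c,e}} U26={{e},{a,e},{b,c},{b,e},{c,d},{c,e},{d,e},{a,b,e},{a,c,e},{b,c,d},{b,c,e},{b,d,e}} U34={{b},{a,b},{a,c},{b,c},{b,d},{b,e},{a,b,e},{a,c,e},{b,c,d},{b,c,e},{b,d,e}} U35={{a},{a,b},{a,c},{a,e},{b,c},{a,b,e},{a,c,e},{b,c,d},{b,c,e}} U36={{a,c},{a,e},{b,c},{b,e},{a,b,e},{a,c,e},{b,c,d},{b,c,e},{b,d,e}} U45={{c},{a,b},{a,c},{b,c},{c,d},{c,e},{a,b,e},{a,c,e},{b,c,d},{b,c,e}} U46={{c},{a,c},{b,c},{b,e},{c,d},{c,e},{d,e},{a,b,e},{a,c,e},{b,c,d},{b,c,e},{b,d,e}} U56={{c},{a,c},{a,e},{b,c},{c,d},{c,e},{a,b,e},{a,c,e},{b,c,d},{b,c,e}}
  U123={{b},{a,b},{b,c},{b,d},{b,e},{a,b,e},{b,c,d},{b,c,e},{b,d,e}} U124={{b},{a,b},{b,c},{b,d},{b,e},{a,b,e},{b,c,d},{b,c,e},{b,d,e}} U125={{a,b},{b,c},{a,b,e},{b,c,d},{b,c,e}} U126={{b,c},{b,e},{a,b,e},{b,c,d},{b,c,e},{b,d,e}} U134={{b},{a,b},{b,c},{b,d},{b,e},{a,b,e},{b,c,d},{b,c,e},{b,d,e}} U135={{a,b},{b,c},{a,b,e},{b,c,d},{b,c,e}} U136={{b,c},{b,e},{a,b,e},{b,c,d},{b,c,e},{b,d,e}} U145={{a,b},{b,c},{a,b,e},{b,c,d},{b,c,e}} U146={{b,c},{b,e},{a,b,e},{b,c,d},{b,c,e},{b,d,e}} U156={{b,c},{a,b,e},{b,c,d},{b,c,e}} U234={{b},{a,b},{b,c},{b,d},{b,e},{a,b,e},{a,c,e},{b,c,d},{b,c,e},{b,d,e}} U235={{a,b},{a,e},{b,c},{a,b,e},{a,c,e},{b,c,d},{b,c,e}} U236={{a,e},{b,c},{b,e},{a,b,e},{a,c,e},{b,c,d},{b,c,e},{b,d,e}} U245={{a,b},{b,c},{c,d},{c,e},{a,b,e},{a,c,e},{b,c,d},{b,c,e}} U246={{b,c},{b,e},{c,d},{c,e},{d,e},{a,b,e},{a,c,e},{b,c,d},{b,c,e},{b,d,e}} U256={{a,e},{b,c},{c,d},{c,e},{a,b,e},{a,c,e},{b,c,d},{b,c,e}} U345={{a,b},{a,c},{b,c},{a,b,e},{a,c,e},{b,c,d},{b,c,e}} U346={{a,c},{b,c},{b,e},{a,b,e},{a,c,e},{b,c,d},{b,c,e},{b,d,e}} U356={{a,c},{a,e},{b,c},{a,b,e},{a,c,e},{b,c,d},{b,c,e}} U456={{c},{a,c},{b,c},{c,d},{c,e},{a,b,e},{a,c,e},{b,c,d},{b,c,e}}
  U1234={{b},{a,b},{b,c},{b,d},{b,e},{a,b,e},{b,c,d},{b,c,e},{b,d,e}} U1235={{a,b},{b,c},{a,b,e},{b,c,d},{b,c,e}} U1236={{b,c},{b,e},{a,b,e},{b,c,d},{b,c,e},{b,d,e}} U1245={{a,b},{b,c},{a,b,e},{b,c,d},{b,c,e}} U1246={{b,c},{b,e},{a,b,e},{b,c,d},{b,c,e},{b,d,e}} U1256={{b,c},{a,b,e},{b,c,d},{b,c,e}} U1345={{a,b},{b,c},{a,b,e},{b,c,d},{b,c,e}} U1346={{b,c},{b,e},{a,b,e},{b,c,d},{b,c,e},{b,d,e}} U1356={{b,c},{a,b,e},{b,c,d},{b,c,e}} U1456={{b,c},{a,b,e},{b,c,d},{b,c,e}} U2345={{a,b},{b,c},{a,b,e},{a,c,e},{b,c,d},{b,c,e}} U2346={{b,c},{b,e},{a,b,e},{a,c,e},{b,c,d},{b,c,e},{b,d,e}} U2356={{a,e},{b,c},{a,b,e},{a,c,e},{b,c,d},{b,c,e}} U2456={{b,c},{c,d},{c,e},{a,b,e},{a,c,e},{b,c,d},{b,c,e}} U3456={{a,c},{b,c},{a,b,e},{a,c,e},{b,c,d},{b,c,e}}
  U12345={{a,b},{b,c},{a,b,e},{b,c,d},{b,c,e}} U12346={{b,c},{b,e},{a,b,e},{b,c,d},{b,c,e},{b,d,e}} U12356={{b,c},{a,b,e},{b,c,d},{b,c,e}} U12456={{b,c},{a,b,e},{b,c,d},{b,c,e}} U13456={{b,c},{a,b,e},{b,c,d},{b,c,e}} U23456={{b,c},{a,b,e},{a,c,e},{b,c,d},{b,c,e}}
  U123456={{b,c},{a,b,e},{b,c,d},{b,c,e}}
C dims 6,15,20,15; δ0: rk_F2 5; δ1: rk_F2 10; δ2: rk_F2 10
degree 0: 6−5−0 = 1 → Ȟ^0 ≅ Z/2
degree 1: 15−10−5 = 0 → Ȟ^1 ≅ 0
degree 2: 20−10−10 = 0 → Ȟ^2 ≅ 0

Ȟ^0 = Z/2, Ȟ^1 = 0 and Ȟ^2 = 0


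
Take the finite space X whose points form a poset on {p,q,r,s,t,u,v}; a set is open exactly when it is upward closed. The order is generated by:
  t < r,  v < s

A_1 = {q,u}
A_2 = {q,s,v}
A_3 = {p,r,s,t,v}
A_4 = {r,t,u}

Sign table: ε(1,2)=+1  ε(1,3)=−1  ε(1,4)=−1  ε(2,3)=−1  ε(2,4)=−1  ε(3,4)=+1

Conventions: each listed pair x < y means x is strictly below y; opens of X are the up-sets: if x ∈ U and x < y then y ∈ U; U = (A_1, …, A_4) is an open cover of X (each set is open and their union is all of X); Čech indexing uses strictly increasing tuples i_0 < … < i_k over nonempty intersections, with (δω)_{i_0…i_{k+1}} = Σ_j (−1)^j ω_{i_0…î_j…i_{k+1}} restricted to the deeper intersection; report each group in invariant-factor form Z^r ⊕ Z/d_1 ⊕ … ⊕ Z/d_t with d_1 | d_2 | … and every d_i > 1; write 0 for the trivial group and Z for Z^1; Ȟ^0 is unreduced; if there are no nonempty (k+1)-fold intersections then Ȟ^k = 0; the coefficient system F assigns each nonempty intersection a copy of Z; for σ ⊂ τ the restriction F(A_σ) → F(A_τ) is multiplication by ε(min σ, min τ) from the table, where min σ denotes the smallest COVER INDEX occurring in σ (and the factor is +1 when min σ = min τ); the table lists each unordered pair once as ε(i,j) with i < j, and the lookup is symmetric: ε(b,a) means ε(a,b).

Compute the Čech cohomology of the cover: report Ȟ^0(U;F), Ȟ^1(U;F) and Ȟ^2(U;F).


Ȟ^0(U;F) ≅ Z; Ȟ^1(U;F) ≅ Z; Ȟ^2(U;F) ≅ 0

cover nerve:
  A12={q} A14={u} A23={s,v} A34={r,t}
C dims 4,4; δ0: rk 3, SNF 1^3
Ȟ^0: (4−3)−0=1 ⇒ Z
Ȟ^1: (4−0)−3=1 ⇒ Z
Ȟ^2: (0−0)−0=0 ⇒ 0


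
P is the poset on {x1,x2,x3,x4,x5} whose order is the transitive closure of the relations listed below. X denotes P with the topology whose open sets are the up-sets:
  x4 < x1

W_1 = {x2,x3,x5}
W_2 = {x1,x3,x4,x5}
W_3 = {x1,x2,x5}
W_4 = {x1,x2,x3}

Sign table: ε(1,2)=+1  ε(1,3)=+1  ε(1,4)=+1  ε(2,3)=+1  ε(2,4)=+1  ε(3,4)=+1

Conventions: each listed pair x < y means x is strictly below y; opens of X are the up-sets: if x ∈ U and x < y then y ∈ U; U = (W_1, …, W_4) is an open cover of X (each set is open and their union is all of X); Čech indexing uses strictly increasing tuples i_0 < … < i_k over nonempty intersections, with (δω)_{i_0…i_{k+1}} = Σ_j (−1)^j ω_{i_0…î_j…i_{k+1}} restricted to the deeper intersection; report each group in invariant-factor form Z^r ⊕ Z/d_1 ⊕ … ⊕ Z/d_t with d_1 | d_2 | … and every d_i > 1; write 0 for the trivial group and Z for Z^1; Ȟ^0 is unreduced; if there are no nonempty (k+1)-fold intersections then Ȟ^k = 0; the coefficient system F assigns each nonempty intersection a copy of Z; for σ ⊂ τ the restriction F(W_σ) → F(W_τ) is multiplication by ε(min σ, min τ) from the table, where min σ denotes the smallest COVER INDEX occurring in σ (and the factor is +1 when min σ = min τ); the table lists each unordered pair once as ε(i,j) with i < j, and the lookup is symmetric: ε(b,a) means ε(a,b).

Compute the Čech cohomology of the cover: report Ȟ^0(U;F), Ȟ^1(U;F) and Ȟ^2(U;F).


nonempty overlaps:
  W12={x3,x5} W13={x2,x5} W14={x2,x3} W23={x1,x5} W24={x1,x3} W34={x1,x2}
  W123={x5} W124={x3} W134={x2} W234={x1}
C dims 4,6,4; δ0: rk 3, SNF 1^3; δ1: rk 3, SNF 1^3
degree 0: 4−3−0 = 1 → Ȟ^0 ≅ Z
degree 1: 6−3−3 = 0 → Ȟ^1 ≅ 0
degree 2: 4−0−3 = 1 → Ȟ^2 ≅ Z

Ȟ^0 = Z; Ȟ^1 = 0; Ȟ^2 = Z


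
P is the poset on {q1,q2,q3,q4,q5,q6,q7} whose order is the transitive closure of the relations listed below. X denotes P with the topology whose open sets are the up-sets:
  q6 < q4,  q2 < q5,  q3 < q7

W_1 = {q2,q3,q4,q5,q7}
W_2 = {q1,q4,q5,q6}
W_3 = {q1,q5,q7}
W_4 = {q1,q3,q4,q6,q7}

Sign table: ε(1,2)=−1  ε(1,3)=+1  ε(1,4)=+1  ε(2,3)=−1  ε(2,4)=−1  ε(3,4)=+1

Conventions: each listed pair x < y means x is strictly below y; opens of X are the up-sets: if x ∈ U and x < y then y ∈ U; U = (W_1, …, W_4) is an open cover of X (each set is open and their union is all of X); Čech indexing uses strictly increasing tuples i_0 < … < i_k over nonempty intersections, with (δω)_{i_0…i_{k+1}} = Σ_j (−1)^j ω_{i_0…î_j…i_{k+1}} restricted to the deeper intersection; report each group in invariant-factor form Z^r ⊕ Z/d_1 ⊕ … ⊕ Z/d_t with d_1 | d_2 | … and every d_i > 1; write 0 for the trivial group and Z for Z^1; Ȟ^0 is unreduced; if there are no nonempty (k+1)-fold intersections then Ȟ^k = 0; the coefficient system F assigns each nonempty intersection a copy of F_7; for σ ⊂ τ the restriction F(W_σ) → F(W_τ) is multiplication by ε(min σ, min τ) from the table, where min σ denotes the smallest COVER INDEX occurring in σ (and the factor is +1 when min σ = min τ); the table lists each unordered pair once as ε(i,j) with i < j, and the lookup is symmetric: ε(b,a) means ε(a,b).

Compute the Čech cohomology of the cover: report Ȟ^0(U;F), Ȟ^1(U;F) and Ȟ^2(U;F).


Ȟ^0 = Z/7, Ȟ^1 = 0, Ȟ^2 = Z/7

cover nerve:
  W12={q4,q5} W13={q5,q7} W14={q3,q4,q7} W23={q1,q5} W24={q1,q4,q6} W34={q1,q7}
  W123={q5} W124={q4} W134={q7} W234={q1}
C dims 4,6,4; δ0: rk_F7 3; δ1: rk_F7 3
Ȟ^0: (4−3)−0=1 ⇒ Z/7
Ȟ^1: (6−3)−3=0 ⇒ 0
Ȟ^2: (4−0)−3=1 ⇒ Z/7
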